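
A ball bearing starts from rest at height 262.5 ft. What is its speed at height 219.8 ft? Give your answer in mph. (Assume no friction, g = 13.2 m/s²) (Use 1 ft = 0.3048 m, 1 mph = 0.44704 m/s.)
Convert to SI: h₁−h₂ = 13.015 m
mgh₁ = mgh₂ + ½mv² ⇒ v = √(2g(h₁−h₂)) = √(2·13.2·13.015) = 18.5363 m/s = 41.46 mph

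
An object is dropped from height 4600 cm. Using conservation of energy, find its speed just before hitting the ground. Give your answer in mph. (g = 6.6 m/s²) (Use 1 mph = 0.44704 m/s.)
Convert to SI: h = 46.0 m
mgh = ½mv² ⇒ v = √(2gh) = √(2·6.6·46.0) = 24.6414 m/s = 55.12 mph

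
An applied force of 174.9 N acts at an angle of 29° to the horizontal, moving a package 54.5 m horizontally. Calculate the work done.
W = F·d·cosθ = (174.9)(54.5)cos(29°) = 8337 J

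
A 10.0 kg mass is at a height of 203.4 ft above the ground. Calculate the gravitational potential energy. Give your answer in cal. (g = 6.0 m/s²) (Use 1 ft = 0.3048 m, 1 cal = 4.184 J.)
Convert to SI: m = 10.0 kg, h = 61.9963 m
PE = mgh = (10.0)(6.0)(61.9963) = 3719.78 J = 889.0 cal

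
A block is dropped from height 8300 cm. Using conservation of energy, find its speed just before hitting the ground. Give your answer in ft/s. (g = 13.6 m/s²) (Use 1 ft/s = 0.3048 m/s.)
Convert to SI: h = 83.0 m
mgh = ½mv² ⇒ v = √(2gh) = √(2·13.6·83.0) = 47.5142 m/s = 155.9 ft/s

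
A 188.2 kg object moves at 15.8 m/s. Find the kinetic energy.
KE = ½mv² = ½(188.2)(15.8)² = 23490 J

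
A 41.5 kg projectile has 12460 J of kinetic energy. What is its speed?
v = √(2·KE/m) = √(2·12460/41.5) = 24.5 m/s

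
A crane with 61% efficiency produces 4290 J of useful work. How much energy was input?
W_in = W_out/η = 4290/0.61 = 7033 J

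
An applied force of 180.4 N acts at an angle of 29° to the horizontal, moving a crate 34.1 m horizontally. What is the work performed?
W = F·d·cosθ = (180.4)(34.1)cos(29°) = 5380 J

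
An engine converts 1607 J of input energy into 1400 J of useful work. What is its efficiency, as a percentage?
η = W_out/W_in = 1400/1607 = 87.12%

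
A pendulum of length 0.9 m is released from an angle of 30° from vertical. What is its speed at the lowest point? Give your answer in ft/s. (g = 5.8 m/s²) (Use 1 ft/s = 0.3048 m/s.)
h = L(1 − cosθ) = 0.9(1 − cos30°) = 0.120577 m
v = √(2gh) = √(2·5.8·0.120577) = 1.18266 m/s = 3.88 ft/s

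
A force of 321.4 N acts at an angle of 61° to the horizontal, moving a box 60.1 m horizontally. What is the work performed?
W = F·d·cosθ = (321.4)(60.1)cos(61°) = 9365 J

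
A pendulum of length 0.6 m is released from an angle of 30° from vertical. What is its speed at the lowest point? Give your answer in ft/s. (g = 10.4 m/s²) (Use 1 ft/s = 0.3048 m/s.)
h = L(1 − cosθ) = 0.6(1 − cos30°) = 0.0803848 m
v = √(2gh) = √(2·10.4·0.0803848) = 1.29306 m/s = 4.242 ft/s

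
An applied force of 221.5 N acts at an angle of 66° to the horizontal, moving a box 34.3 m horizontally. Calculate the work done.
W = F·d·cosθ = (221.5)(34.3)cos(66°) = 3090 J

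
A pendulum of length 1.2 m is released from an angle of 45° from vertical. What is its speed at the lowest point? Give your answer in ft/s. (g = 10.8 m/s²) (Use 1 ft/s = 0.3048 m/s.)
h = L(1 − cosθ) = 1.2(1 − cos45°) = 0.351472 m
v = √(2gh) = √(2·10.8·0.351472) = 2.75532 m/s = 9.04 ft/s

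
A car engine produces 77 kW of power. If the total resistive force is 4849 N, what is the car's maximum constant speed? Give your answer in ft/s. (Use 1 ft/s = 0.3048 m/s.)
P = Fv ⇒ v = P/F = 77000 W/4849.0 N = 15.8796 m/s = 52.1 ft/s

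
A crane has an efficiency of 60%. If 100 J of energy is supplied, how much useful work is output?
W_out = η·W_in = 0.6·100 = 60.0 J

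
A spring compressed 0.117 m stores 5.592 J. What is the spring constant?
k = 2·PE/x² = 2·5.592/(0.117)² = 817.0 N/m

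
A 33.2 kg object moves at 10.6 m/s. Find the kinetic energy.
KE = ½mv² = ½(33.2)(10.6)² = 1865 J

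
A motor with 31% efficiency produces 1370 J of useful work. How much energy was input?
W_in = W_out/η = 1370/0.31 = 4419 J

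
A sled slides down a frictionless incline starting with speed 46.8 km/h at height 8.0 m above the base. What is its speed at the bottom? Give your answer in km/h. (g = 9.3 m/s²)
Convert to SI: v₀ = 13.0 m/s, h = 8.0 m
½mv₀² + mgh = ½mv² ⇒ v = √(v₀² + 2gh) = √(13.0² + 2·9.3·8.0) = 17.8269 m/s = 64.18 km/h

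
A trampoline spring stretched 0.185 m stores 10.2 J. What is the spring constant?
k = 2·PE/x² = 2·10.2/(0.185)² = 596.1 N/m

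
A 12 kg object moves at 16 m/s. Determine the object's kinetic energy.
KE = ½mv² = ½(12)(16)² = 1536.0 J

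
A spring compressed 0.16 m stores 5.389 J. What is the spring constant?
k = 2·PE/x² = 2·5.389/(0.16)² = 421.0 N/m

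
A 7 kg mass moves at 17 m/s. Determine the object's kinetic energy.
KE = ½mv² = ½(7)(17)² = 1011.5 J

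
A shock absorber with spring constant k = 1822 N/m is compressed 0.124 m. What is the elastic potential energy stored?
PE = ½kx² = ½(1822)(0.124)² = 14.01 J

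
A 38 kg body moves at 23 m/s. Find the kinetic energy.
KE = ½mv² = ½(38)(23)² = 10051.0 J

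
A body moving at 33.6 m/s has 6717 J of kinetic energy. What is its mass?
m = 2·KE/v² = 2·6717/(33.6)² = 11.9 kg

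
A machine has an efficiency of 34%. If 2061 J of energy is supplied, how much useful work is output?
W_out = η·W_in = 0.34·2061 = 700.74 J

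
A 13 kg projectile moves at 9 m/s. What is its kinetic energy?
KE = ½mv² = ½(13)(9)² = 526.5 J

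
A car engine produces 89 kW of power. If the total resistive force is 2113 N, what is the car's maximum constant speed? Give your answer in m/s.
P = Fv ⇒ v = P/F = 89000 W/2113.0 N = 42.12 m/s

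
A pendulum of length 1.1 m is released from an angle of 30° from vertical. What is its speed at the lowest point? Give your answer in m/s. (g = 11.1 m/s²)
h = L(1 − cosθ) = 1.1(1 − cos30°) = 0.147372 m
v = √(2gh) = √(2·11.1·0.147372) = 1.809 m/s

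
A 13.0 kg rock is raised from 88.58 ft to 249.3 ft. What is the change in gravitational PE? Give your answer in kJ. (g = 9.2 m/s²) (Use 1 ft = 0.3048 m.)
Convert to SI: m = 13.0 kg, Δh = 48.9875 m
ΔPE = mgΔh = (13.0)(9.2)(48.9875) = 5858.9 J = 5.859 kJ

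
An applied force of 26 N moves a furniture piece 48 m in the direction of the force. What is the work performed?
W = F·d = (26)(48) = 1248 J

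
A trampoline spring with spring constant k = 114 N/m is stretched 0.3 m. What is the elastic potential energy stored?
PE = ½kx² = ½(114)(0.3)² = 5.13 J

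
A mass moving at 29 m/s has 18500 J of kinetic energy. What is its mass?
m = 2·KE/v² = 2·18500/(29)² = 44.0 kg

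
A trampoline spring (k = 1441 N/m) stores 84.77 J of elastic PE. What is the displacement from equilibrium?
x = √(2·PE/k) = √(2·84.77/1441) = 0.343 m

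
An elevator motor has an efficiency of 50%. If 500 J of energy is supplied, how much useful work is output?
W_out = η·W_in = 0.5·500 = 250.0 J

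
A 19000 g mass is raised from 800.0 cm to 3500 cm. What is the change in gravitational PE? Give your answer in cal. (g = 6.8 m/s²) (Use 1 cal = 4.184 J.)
Convert to SI: m = 19.0 kg, Δh = 27.0 m
ΔPE = mgΔh = (19.0)(6.8)(27.0) = 3488.4 J = 833.7 cal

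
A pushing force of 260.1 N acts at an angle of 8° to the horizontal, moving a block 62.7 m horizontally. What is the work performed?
W = F·d·cosθ = (260.1)(62.7)cos(8°) = 16150 J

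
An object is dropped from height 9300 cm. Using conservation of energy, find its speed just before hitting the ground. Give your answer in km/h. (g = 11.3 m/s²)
Convert to SI: h = 93.0 m
mgh = ½mv² ⇒ v = √(2gh) = √(2·11.3·93.0) = 45.8454 m/s = 165.0 km/h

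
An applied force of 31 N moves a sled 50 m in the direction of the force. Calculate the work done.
W = F·d = (31)(50) = 1550 J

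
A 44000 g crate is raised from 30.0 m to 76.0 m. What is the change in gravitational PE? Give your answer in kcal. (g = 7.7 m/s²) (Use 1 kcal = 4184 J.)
Convert to SI: m = 44.0 kg, Δh = 46.0 m
ΔPE = mgΔh = (44.0)(7.7)(46.0) = 15584.8 J = 3.725 kcal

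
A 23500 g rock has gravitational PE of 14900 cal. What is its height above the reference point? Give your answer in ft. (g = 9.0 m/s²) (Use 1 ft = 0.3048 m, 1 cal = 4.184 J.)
Convert to SI: m = 23.5 kg, PE = 62341.6 J
h = PE/(mg) = 62341.6/(23.5·9.0) = 294.759 m = 967.1 ft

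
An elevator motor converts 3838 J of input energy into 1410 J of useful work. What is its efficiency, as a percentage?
η = W_out/W_in = 1410/3838 = 36.74%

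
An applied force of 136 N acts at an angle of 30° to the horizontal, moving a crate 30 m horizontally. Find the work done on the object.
W = F·d·cosθ = (136)(30)cos(30°) = 3533 J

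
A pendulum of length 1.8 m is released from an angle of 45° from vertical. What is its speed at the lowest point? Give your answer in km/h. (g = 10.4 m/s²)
h = L(1 − cosθ) = 1.8(1 − cos45°) = 0.527208 m
v = √(2gh) = √(2·10.4·0.527208) = 3.31148 m/s = 11.92 km/h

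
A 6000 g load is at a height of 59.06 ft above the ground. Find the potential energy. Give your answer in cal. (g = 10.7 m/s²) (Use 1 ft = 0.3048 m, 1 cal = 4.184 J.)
Convert to SI: m = 6.0 kg, h = 18.0015 m
PE = mgh = (6.0)(10.7)(18.0015) = 1155.7 J = 276.2 cal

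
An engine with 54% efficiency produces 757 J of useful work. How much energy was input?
W_in = W_out/η = 757/0.54 = 1402 J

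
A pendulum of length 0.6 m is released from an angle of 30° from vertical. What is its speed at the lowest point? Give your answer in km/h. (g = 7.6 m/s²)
h = L(1 − cosθ) = 0.6(1 − cos30°) = 0.0803848 m
v = √(2gh) = √(2·7.6·0.0803848) = 1.10537 m/s = 3.979 km/h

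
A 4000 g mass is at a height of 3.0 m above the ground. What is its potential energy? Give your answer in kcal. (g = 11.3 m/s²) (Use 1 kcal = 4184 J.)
Convert to SI: m = 4.0 kg, h = 3.0 m
PE = mgh = (4.0)(11.3)(3.0) = 135.6 J = 0.03241 kcal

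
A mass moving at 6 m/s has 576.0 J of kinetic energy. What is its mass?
m = 2·KE/v² = 2·576.0/(6)² = 32.0 kg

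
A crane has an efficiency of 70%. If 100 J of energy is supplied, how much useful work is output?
W_out = η·W_in = 0.7·100 = 70.0 J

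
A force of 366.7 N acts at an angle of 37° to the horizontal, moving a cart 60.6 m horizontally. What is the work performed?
W = F·d·cosθ = (366.7)(60.6)cos(37°) = 17750 J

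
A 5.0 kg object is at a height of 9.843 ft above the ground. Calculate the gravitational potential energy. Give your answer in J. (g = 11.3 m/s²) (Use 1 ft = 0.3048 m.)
Convert to SI: m = 5.0 kg, h = 3.00015 m
PE = mgh = (5.0)(11.3)(3.00015) = 169.5 J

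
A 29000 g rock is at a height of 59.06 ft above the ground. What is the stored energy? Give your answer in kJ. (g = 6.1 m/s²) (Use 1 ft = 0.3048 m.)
Convert to SI: m = 29.0 kg, h = 18.0015 m
PE = mgh = (29.0)(6.1)(18.0015) = 3184.46 J = 3.184 kJ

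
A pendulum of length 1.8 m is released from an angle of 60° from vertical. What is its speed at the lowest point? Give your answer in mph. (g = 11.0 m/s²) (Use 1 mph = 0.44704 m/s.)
h = L(1 − cosθ) = 1.8(1 − cos60°) = 0.9 m
v = √(2gh) = √(2·11.0·0.9) = 4.44972 m/s = 9.954 mph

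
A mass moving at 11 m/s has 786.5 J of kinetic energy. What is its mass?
m = 2·KE/v² = 2·786.5/(11)² = 13.0 kg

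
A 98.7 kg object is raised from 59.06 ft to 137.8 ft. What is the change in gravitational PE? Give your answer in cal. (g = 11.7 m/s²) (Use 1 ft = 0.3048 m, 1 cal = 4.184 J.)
Convert to SI: m = 98.7 kg, Δh = 24.0 m
ΔPE = mgΔh = (98.7)(11.7)(24.0) = 27714.9 J = 6624 cal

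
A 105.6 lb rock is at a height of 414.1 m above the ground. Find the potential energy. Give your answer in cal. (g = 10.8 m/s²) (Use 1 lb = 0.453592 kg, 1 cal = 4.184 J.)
Convert to SI: m = 47.8993 kg, h = 414.1 m
PE = mgh = (47.8993)(10.8)(414.1) = 214219 J = 51200 cal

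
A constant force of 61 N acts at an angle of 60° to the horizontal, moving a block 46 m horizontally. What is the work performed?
W = F·d·cosθ = (61)(46)cos(60°) = 1403 J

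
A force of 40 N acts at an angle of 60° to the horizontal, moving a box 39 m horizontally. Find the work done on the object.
W = F·d·cosθ = (40)(39)cos(60°) = 780.0 J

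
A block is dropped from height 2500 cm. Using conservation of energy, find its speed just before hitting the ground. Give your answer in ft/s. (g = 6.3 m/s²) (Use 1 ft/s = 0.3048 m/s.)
Convert to SI: h = 25.0 m
mgh = ½mv² ⇒ v = √(2gh) = √(2·6.3·25.0) = 17.7482 m/s = 58.23 ft/s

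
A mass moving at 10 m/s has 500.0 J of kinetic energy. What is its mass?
m = 2·KE/v² = 2·500.0/(10)² = 10.0 kg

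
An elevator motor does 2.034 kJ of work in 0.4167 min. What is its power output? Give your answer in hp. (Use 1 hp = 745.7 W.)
Convert to SI: W = 2034.0 J, t = 25.002 s
P = W/t = 2034.0/25.002 = 81.3535 W = 0.1091 hp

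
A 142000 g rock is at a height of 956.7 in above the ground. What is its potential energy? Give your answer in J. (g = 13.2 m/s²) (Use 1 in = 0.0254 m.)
Convert to SI: m = 142.0 kg, h = 24.3002 m
PE = mgh = (142.0)(13.2)(24.3002) = 45550 J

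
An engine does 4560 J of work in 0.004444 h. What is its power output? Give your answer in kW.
Convert to SI: W = 4560.0 J, t = 15.9984 s
P = W/t = 4560.0/15.9984 = 285.029 W = 0.285 kW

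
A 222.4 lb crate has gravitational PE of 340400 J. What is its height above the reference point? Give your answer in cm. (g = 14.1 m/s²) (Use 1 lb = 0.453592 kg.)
Convert to SI: m = 100.879 kg, PE = 340400 J
h = PE/(mg) = 340400/(100.879·14.1) = 239.315 m = 23930 cm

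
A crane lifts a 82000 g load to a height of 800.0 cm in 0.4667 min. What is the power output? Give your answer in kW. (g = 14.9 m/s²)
Convert to SI: m = 82.0 kg, h = 8.0 m, t = 28.002 s
P = mgh/t = (82.0)(14.9)(8.0)/28.002 = 349.061 W = 0.3491 kW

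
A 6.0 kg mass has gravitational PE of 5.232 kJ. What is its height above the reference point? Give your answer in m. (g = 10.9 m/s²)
Convert to SI: m = 6.0 kg, PE = 5232.0 J
h = PE/(mg) = 5232.0/(6.0·10.9) = 80.0 m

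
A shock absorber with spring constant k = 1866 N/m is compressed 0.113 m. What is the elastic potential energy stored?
PE = ½kx² = ½(1866)(0.113)² = 11.91 J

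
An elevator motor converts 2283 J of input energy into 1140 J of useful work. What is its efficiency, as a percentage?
η = W_out/W_in = 1140/2283 = 49.93%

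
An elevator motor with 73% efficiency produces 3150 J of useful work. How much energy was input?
W_in = W_out/η = 3150/0.73 = 4315 J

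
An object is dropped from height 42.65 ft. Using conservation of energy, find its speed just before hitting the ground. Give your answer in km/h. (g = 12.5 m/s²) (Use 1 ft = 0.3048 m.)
Convert to SI: h = 12.9997 m
mgh = ½mv² ⇒ v = √(2gh) = √(2·12.5·12.9997) = 18.0276 m/s = 64.9 km/h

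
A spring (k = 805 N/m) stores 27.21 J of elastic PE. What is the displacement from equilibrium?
x = √(2·PE/k) = √(2·27.21/805) = 0.26 m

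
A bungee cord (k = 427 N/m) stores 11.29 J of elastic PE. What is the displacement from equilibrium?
x = √(2·PE/k) = √(2·11.29/427) = 0.23 m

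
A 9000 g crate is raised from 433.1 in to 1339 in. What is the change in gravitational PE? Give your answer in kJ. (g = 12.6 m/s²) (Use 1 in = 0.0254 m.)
Convert to SI: m = 9.0 kg, Δh = 23.0099 m
ΔPE = mgΔh = (9.0)(12.6)(23.0099) = 2609.32 J = 2.609 kJ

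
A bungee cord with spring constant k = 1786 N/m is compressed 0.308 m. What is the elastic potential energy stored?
PE = ½kx² = ½(1786)(0.308)² = 84.71 J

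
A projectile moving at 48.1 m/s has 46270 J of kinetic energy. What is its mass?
m = 2·KE/v² = 2·46270/(48.1)² = 40.0 kg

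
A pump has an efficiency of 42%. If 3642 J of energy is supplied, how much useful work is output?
W_out = η·W_in = 0.42·3642 = 1529.64 J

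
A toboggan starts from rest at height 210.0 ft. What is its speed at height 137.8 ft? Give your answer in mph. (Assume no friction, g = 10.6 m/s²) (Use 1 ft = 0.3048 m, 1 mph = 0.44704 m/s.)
Convert to SI: h₁−h₂ = 22.0066 m
mgh₁ = mgh₂ + ½mv² ⇒ v = √(2g(h₁−h₂)) = √(2·10.6·22.0066) = 21.5995 m/s = 48.32 mph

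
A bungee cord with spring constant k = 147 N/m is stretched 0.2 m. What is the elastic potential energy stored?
PE = ½kx² = ½(147)(0.2)² = 2.94 J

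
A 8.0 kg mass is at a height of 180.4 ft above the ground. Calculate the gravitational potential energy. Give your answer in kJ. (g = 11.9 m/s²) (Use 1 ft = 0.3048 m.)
Convert to SI: m = 8.0 kg, h = 54.9859 m
PE = mgh = (8.0)(11.9)(54.9859) = 5234.66 J = 5.235 kJ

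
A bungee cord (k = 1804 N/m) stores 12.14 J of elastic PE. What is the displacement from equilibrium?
x = √(2·PE/k) = √(2·12.14/1804) = 0.116 m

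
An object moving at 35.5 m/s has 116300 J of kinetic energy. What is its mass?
m = 2·KE/v² = 2·116300/(35.5)² = 184.6 kg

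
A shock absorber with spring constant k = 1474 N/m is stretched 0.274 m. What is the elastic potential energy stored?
PE = ½kx² = ½(1474)(0.274)² = 55.33 J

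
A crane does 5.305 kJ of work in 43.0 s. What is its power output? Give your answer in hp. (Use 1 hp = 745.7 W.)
Convert to SI: W = 5305.0 J, t = 43.0 s
P = W/t = 5305.0/43.0 = 123.372 W = 0.1654 hp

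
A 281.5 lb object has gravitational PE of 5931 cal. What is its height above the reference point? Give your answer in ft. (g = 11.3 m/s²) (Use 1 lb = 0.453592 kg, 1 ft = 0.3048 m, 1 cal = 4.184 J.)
Convert to SI: m = 127.686 kg, PE = 24815.3 J
h = PE/(mg) = 24815.3/(127.686·11.3) = 17.1988 m = 56.43 ft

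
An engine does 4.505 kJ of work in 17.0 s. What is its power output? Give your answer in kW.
Convert to SI: W = 4505.0 J, t = 17.0 s
P = W/t = 4505.0/17.0 = 265.0 W = 0.265 kW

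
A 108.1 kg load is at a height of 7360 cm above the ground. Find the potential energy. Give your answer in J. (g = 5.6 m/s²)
Convert to SI: m = 108.1 kg, h = 73.6 m
PE = mgh = (108.1)(5.6)(73.6) = 44550 J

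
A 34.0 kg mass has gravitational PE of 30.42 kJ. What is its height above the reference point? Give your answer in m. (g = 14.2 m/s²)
Convert to SI: m = 34.0 kg, PE = 30420.0 J
h = PE/(mg) = 30420.0/(34.0·14.2) = 63.01 m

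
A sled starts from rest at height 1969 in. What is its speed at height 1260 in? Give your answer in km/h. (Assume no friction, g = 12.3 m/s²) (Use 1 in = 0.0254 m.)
Convert to SI: h₁−h₂ = 18.0086 m
mgh₁ = mgh₂ + ½mv² ⇒ v = √(2g(h₁−h₂)) = √(2·12.3·18.0086) = 21.0478 m/s = 75.77 km/h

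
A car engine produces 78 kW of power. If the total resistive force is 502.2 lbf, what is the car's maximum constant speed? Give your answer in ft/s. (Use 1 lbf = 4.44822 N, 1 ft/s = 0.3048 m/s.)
Convert to SI: F = 2233.9 N
P = Fv ⇒ v = P/F = 78000 W/2233.9 N = 34.9166 m/s = 114.6 ft/s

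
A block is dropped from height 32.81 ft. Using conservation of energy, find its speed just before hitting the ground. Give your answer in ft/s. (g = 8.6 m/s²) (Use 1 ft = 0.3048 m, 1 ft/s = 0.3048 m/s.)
Convert to SI: h = 10.0005 m
mgh = ½mv² ⇒ v = √(2gh) = √(2·8.6·10.0005) = 13.1152 m/s = 43.03 ft/s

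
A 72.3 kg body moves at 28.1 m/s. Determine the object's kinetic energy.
KE = ½mv² = ½(72.3)(28.1)² = 28540 J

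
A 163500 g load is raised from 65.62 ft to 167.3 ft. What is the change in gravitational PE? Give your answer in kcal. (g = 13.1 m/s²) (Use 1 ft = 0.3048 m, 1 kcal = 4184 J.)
Convert to SI: m = 163.5 kg, Δh = 30.9921 m
ΔPE = mgΔh = (163.5)(13.1)(30.9921) = 66380.4 J = 15.87 kcal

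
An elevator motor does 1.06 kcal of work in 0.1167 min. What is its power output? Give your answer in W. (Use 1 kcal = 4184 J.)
Convert to SI: W = 4435.04 J, t = 7.002 s
P = W/t = 4435.04/7.002 = 633.4 W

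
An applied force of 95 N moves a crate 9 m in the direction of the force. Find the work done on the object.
W = F·d = (95)(9) = 855.0 J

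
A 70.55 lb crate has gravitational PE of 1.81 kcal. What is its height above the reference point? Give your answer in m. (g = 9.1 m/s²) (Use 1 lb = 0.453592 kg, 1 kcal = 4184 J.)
Convert to SI: m = 32.0009 kg, PE = 7573.04 J
h = PE/(mg) = 7573.04/(32.0009·9.1) = 26.01 m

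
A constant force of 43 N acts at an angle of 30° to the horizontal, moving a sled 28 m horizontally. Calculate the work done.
W = F·d·cosθ = (43)(28)cos(30°) = 1043 J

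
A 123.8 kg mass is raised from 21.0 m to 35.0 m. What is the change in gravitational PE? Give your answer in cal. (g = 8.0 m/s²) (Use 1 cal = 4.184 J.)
ΔPE = mgΔh = (123.8)(8.0)(14.0) = 13865.6 J = 3314 cal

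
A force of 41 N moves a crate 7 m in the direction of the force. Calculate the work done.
W = F·d = (41)(7) = 287.0 J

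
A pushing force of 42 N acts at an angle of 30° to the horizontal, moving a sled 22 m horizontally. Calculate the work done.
W = F·d·cosθ = (42)(22)cos(30°) = 800.2 J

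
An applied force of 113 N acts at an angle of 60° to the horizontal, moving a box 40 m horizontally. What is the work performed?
W = F·d·cosθ = (113)(40)cos(60°) = 2260 J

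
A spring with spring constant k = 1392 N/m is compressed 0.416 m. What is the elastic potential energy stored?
PE = ½kx² = ½(1392)(0.416)² = 120.4 J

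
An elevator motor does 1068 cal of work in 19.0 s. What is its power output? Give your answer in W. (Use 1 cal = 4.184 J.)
Convert to SI: W = 4468.51 J, t = 19.0 s
P = W/t = 4468.51/19.0 = 235.2 W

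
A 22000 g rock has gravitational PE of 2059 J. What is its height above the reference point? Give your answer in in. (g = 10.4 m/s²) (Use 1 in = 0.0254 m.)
Convert to SI: m = 22.0 kg, PE = 2059.0 J
h = PE/(mg) = 2059.0/(22.0·10.4) = 8.99913 m = 354.3 in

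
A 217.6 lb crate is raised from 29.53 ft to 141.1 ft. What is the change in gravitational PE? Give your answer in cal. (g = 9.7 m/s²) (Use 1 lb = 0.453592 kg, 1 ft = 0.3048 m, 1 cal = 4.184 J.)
Convert to SI: m = 98.7016 kg, Δh = 34.0065 m
ΔPE = mgΔh = (98.7016)(9.7)(34.0065) = 32558.1 J = 7782 cal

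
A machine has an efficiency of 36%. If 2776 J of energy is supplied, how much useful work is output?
W_out = η·W_in = 0.36·2776 = 999.36 J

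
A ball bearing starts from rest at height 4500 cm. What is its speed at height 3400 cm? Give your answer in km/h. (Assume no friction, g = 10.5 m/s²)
Convert to SI: h₁−h₂ = 11.0 m
mgh₁ = mgh₂ + ½mv² ⇒ v = √(2g(h₁−h₂)) = √(2·10.5·11.0) = 15.1987 m/s = 54.72 km/h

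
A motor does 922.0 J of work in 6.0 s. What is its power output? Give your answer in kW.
P = W/t = 922.0/6.0 = 153.667 W = 0.1537 kW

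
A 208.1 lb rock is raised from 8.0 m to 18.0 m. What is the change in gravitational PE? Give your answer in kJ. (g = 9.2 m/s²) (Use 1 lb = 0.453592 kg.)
Convert to SI: m = 94.3925 kg, Δh = 10.0 m
ΔPE = mgΔh = (94.3925)(9.2)(10.0) = 8684.11 J = 8.684 kJ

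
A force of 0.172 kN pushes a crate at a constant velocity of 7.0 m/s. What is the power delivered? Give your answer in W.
Convert to SI: F = 172.0 N, v = 7.0 m/s
P = Fv = (172.0)(7.0) = 1204 W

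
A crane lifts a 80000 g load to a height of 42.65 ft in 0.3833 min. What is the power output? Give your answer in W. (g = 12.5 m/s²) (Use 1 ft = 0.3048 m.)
Convert to SI: m = 80.0 kg, h = 12.9997 m, t = 22.998 s
P = mgh/t = (80.0)(12.5)(12.9997)/22.998 = 565.3 W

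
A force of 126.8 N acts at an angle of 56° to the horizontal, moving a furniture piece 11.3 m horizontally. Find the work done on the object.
W = F·d·cosθ = (126.8)(11.3)cos(56°) = 801.2 J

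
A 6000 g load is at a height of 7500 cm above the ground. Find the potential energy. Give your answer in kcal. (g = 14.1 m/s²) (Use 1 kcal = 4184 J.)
Convert to SI: m = 6.0 kg, h = 75.0 m
PE = mgh = (6.0)(14.1)(75.0) = 6345.0 J = 1.516 kcal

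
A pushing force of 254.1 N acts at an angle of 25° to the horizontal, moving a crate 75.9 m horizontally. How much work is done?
W = F·d·cosθ = (254.1)(75.9)cos(25°) = 17480 J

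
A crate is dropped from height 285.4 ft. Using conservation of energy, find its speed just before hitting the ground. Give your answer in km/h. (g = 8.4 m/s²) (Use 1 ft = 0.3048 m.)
Convert to SI: h = 86.9899 m
mgh = ½mv² ⇒ v = √(2gh) = √(2·8.4·86.9899) = 38.2287 m/s = 137.6 km/h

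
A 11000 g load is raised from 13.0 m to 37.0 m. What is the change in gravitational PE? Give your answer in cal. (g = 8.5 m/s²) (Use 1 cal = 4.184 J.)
Convert to SI: m = 11.0 kg, Δh = 24.0 m
ΔPE = mgΔh = (11.0)(8.5)(24.0) = 2244.0 J = 536.3 cal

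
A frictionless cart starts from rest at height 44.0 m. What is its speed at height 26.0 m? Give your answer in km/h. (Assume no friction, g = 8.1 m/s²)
mgh₁ = mgh₂ + ½mv² ⇒ v = √(2g(h₁−h₂)) = √(2·8.1·18.0) = 17.0763 m/s = 61.47 km/h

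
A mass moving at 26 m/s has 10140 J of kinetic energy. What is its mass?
m = 2·KE/v² = 2·10140/(26)² = 30.0 kg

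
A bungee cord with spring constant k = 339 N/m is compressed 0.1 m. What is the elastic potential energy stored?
PE = ½kx² = ½(339)(0.1)² = 1.695 J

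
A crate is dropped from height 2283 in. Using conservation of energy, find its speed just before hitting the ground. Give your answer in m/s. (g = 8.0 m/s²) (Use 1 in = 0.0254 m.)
Convert to SI: h = 57.9882 m
mgh = ½mv² ⇒ v = √(2gh) = √(2·8.0·57.9882) = 30.46 m/s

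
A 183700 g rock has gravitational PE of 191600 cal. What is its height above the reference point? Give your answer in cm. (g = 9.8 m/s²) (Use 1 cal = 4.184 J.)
Convert to SI: m = 183.7 kg, PE = 801654 J
h = PE/(mg) = 801654/(183.7·9.8) = 445.299 m = 44530 cm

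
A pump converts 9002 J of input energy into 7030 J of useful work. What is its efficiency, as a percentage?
η = W_out/W_in = 7030/9002 = 78.09%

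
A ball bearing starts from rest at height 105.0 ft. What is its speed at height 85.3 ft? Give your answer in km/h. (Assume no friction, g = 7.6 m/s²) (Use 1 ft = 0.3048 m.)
Convert to SI: h₁−h₂ = 6.00456 m
mgh₁ = mgh₂ + ½mv² ⇒ v = √(2g(h₁−h₂)) = √(2·7.6·6.00456) = 9.5535 m/s = 34.39 km/h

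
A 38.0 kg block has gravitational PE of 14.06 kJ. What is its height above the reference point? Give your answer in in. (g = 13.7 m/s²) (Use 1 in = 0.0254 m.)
Convert to SI: m = 38.0 kg, PE = 14060.0 J
h = PE/(mg) = 14060.0/(38.0·13.7) = 27.0073 m = 1063 in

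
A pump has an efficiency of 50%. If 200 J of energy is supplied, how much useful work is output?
W_out = η·W_in = 0.5·200 = 100.0 J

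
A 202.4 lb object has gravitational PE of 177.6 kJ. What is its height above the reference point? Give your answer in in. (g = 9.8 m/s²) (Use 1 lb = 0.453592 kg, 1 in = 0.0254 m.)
Convert to SI: m = 91.807 kg, PE = 177600 J
h = PE/(mg) = 177600/(91.807·9.8) = 197.397 m = 7772 in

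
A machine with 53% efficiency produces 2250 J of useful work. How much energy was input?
W_in = W_out/η = 2250/0.53 = 4245 J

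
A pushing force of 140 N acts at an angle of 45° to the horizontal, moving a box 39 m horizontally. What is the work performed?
W = F·d·cosθ = (140)(39)cos(45°) = 3861 J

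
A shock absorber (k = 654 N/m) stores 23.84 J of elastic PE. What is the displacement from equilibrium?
x = √(2·PE/k) = √(2·23.84/654) = 0.27 m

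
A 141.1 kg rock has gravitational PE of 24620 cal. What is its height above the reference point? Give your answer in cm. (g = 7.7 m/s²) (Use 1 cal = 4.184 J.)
Convert to SI: m = 141.1 kg, PE = 103010 J
h = PE/(mg) = 103010/(141.1·7.7) = 94.8117 m = 9481 cm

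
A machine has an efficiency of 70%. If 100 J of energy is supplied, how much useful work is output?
W_out = η·W_in = 0.7·100 = 70.0 J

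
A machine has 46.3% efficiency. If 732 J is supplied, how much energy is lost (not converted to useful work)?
W_lost = W_in(1 − η) = 732·(1 − 0.463) = 393.1 J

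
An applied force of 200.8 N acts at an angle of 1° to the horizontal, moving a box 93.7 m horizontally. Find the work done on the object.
W = F·d·cosθ = (200.8)(93.7)cos(1°) = 18810 J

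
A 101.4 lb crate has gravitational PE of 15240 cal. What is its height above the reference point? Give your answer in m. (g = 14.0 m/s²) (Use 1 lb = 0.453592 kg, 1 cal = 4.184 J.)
Convert to SI: m = 45.9942 kg, PE = 63764.2 J
h = PE/(mg) = 63764.2/(45.9942·14.0) = 99.03 m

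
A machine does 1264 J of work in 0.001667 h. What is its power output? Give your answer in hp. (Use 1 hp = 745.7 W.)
Convert to SI: W = 1264.0 J, t = 6.0012 s
P = W/t = 1264.0/6.0012 = 210.625 W = 0.2825 hp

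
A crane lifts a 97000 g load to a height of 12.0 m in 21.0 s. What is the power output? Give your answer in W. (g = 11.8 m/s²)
Convert to SI: m = 97.0 kg, h = 12.0 m, t = 21.0 s
P = mgh/t = (97.0)(11.8)(12.0)/21.0 = 654.1 W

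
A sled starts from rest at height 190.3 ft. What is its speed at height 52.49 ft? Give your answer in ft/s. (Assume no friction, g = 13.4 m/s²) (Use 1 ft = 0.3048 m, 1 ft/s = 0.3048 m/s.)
Convert to SI: h₁−h₂ = 42.0045 m
mgh₁ = mgh₂ + ½mv² ⇒ v = √(2g(h₁−h₂)) = √(2·13.4·42.0045) = 33.5518 m/s = 110.1 ft/s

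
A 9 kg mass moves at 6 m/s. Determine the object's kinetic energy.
KE = ½mv² = ½(9)(6)² = 162.0 J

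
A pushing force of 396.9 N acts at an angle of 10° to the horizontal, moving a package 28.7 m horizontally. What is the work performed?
W = F·d·cosθ = (396.9)(28.7)cos(10°) = 11220 J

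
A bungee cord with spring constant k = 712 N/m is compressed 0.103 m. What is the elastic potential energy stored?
PE = ½kx² = ½(712)(0.103)² = 3.777 J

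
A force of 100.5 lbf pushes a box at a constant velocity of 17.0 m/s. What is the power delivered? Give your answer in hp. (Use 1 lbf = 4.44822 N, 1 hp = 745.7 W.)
Convert to SI: F = 447.046 N, v = 17.0 m/s
P = Fv = (447.046)(17.0) = 7599.78 W = 10.19 hp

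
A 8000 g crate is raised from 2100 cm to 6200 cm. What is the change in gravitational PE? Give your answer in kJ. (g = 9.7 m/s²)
Convert to SI: m = 8.0 kg, Δh = 41.0 m
ΔPE = mgΔh = (8.0)(9.7)(41.0) = 3181.6 J = 3.182 kJ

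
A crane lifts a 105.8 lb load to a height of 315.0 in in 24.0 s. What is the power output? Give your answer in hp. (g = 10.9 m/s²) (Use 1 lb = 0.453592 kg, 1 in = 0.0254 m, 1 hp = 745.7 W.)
Convert to SI: m = 47.99 kg, h = 8.001 m, t = 24.0 s
P = mgh/t = (47.99)(10.9)(8.001)/24.0 = 174.386 W = 0.2339 hp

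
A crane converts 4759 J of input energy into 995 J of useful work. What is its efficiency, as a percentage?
η = W_out/W_in = 995/4759 = 20.91%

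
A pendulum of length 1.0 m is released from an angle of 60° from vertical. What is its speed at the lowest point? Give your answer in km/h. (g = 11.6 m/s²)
h = L(1 − cosθ) = 1.0(1 − cos60°) = 0.5 m
v = √(2gh) = √(2·11.6·0.5) = 3.40588 m/s = 12.26 km/h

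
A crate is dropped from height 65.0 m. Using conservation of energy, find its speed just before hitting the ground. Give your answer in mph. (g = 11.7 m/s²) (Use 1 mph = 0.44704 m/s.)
mgh = ½mv² ⇒ v = √(2gh) = √(2·11.7·65.0) = 39.0 m/s = 87.24 mph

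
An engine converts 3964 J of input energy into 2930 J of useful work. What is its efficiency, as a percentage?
η = W_out/W_in = 2930/3964 = 73.92%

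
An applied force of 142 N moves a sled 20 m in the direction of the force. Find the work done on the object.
W = F·d = (142)(20) = 2840 J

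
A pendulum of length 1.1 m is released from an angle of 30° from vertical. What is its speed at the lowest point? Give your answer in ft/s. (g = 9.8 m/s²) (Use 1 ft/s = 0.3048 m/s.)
h = L(1 − cosθ) = 1.1(1 − cos30°) = 0.147372 m
v = √(2gh) = √(2·9.8·0.147372) = 1.69956 m/s = 5.576 ft/s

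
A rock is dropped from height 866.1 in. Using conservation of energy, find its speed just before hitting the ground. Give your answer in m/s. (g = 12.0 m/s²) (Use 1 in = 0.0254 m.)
Convert to SI: h = 21.9989 m
mgh = ½mv² ⇒ v = √(2gh) = √(2·12.0·21.9989) = 22.98 m/s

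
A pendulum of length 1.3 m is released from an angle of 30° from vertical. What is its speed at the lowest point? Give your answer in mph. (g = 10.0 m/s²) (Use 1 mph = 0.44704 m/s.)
h = L(1 − cosθ) = 1.3(1 − cos30°) = 0.174167 m
v = √(2gh) = √(2·10.0·0.174167) = 1.86637 m/s = 4.175 mph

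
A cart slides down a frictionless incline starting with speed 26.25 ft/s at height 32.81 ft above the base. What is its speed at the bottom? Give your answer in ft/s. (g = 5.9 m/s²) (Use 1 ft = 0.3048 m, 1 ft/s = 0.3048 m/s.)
Convert to SI: v₀ = 8.001 m/s, h = 10.0005 m
½mv₀² + mgh = ½mv² ⇒ v = √(v₀² + 2gh) = √(8.001² + 2·5.9·10.0005) = 13.4915 m/s = 44.26 ft/s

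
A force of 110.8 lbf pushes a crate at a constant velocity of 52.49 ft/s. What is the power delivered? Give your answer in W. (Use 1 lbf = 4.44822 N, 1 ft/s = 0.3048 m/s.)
Convert to SI: F = 492.863 N, v = 15.999 m/s
P = Fv = (492.863)(15.999) = 7885 W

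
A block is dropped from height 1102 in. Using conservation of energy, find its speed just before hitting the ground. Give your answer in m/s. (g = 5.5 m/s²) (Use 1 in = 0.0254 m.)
Convert to SI: h = 27.9908 m
mgh = ½mv² ⇒ v = √(2gh) = √(2·5.5·27.9908) = 17.55 m/s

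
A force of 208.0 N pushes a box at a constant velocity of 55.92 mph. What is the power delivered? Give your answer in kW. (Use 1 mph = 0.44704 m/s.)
Convert to SI: F = 208.0 N, v = 24.9985 m/s
P = Fv = (208.0)(24.9985) = 5199.68 W = 5.2 kW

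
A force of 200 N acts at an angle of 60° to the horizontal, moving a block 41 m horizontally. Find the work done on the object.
W = F·d·cosθ = (200)(41)cos(60°) = 4100 J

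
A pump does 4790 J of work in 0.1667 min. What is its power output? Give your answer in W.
Convert to SI: W = 4790.0 J, t = 10.002 s
P = W/t = 4790.0/10.002 = 478.9 W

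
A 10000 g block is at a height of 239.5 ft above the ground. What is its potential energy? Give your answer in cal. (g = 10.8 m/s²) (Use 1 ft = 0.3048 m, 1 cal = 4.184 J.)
Convert to SI: m = 10.0 kg, h = 72.9996 m
PE = mgh = (10.0)(10.8)(72.9996) = 7883.96 J = 1884 cal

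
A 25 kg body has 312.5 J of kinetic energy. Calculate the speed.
v = √(2·KE/m) = √(2·312.5/25) = 5.0 m/s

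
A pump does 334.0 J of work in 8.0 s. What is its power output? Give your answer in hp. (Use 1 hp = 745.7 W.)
P = W/t = 334.0/8.0 = 41.75 W = 0.05599 hp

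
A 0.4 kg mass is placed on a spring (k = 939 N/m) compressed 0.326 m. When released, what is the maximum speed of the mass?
½kx² = ½mv² ⇒ v = x√(k/m) = (0.326)√(939/0.4) = 15.8 m/s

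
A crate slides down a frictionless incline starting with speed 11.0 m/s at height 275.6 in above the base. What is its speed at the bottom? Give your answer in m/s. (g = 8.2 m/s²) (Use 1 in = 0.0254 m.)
Convert to SI: v₀ = 11.0 m/s, h = 7.00024 m
½mv₀² + mgh = ½mv² ⇒ v = √(v₀² + 2gh) = √(11.0² + 2·8.2·7.00024) = 15.36 m/s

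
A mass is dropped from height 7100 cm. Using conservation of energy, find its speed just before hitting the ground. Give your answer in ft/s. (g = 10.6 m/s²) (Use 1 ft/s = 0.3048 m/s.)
Convert to SI: h = 71.0 m
mgh = ½mv² ⇒ v = √(2gh) = √(2·10.6·71.0) = 38.7969 m/s = 127.3 ft/s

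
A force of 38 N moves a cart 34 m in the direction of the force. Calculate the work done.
W = F·d = (38)(34) = 1292 J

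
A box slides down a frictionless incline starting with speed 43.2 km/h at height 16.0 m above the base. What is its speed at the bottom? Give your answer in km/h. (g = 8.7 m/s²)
Convert to SI: v₀ = 12.0 m/s, h = 16.0 m
½mv₀² + mgh = ½mv² ⇒ v = √(v₀² + 2gh) = √(12.0² + 2·8.7·16.0) = 20.5524 m/s = 73.99 km/h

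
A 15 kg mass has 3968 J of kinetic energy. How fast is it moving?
v = √(2·KE/m) = √(2·3968/15) = 23.0 m/s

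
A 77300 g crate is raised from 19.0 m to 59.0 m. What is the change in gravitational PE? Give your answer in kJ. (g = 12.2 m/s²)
Convert to SI: m = 77.3 kg, Δh = 40.0 m
ΔPE = mgΔh = (77.3)(12.2)(40.0) = 37722.4 J = 37.72 kJ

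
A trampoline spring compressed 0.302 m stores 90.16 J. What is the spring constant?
k = 2·PE/x² = 2·90.16/(0.302)² = 1977 N/m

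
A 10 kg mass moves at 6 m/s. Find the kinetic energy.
KE = ½mv² = ½(10)(6)² = 180.0 J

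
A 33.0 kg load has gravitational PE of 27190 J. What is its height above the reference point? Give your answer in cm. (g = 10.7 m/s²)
h = PE/(mg) = 27190.0/(33.0·10.7) = 77.0037 m = 7700 cm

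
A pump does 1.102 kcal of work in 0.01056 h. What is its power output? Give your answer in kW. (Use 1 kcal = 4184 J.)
Convert to SI: W = 4610.77 J, t = 38.016 s
P = W/t = 4610.77/38.016 = 121.285 W = 0.1213 kW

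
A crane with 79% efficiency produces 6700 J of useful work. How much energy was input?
W_in = W_out/η = 6700/0.79 = 8481 J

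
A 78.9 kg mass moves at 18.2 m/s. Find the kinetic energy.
KE = ½mv² = ½(78.9)(18.2)² = 13070 J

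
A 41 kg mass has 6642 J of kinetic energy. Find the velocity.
v = √(2·KE/m) = √(2·6642/41) = 18.0 m/s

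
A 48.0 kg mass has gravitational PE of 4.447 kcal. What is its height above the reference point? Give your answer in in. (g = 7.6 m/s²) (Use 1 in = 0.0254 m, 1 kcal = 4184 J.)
Convert to SI: m = 48.0 kg, PE = 18606.2 J
h = PE/(mg) = 18606.2/(48.0·7.6) = 51.004 m = 2008 in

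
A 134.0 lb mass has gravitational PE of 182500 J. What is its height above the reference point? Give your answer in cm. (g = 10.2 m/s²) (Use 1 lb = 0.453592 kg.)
Convert to SI: m = 60.7813 kg, PE = 182500 J
h = PE/(mg) = 182500/(60.7813·10.2) = 294.369 m = 29440 cm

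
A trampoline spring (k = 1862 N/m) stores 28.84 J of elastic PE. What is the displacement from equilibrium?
x = √(2·PE/k) = √(2·28.84/1862) = 0.176 m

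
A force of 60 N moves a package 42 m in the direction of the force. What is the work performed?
W = F·d = (60)(42) = 2520 J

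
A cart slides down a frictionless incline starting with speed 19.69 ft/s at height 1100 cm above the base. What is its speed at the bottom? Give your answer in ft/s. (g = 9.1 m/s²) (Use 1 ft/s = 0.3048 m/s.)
Convert to SI: v₀ = 6.00151 m/s, h = 11.0 m
½mv₀² + mgh = ½mv² ⇒ v = √(v₀² + 2gh) = √(6.00151² + 2·9.1·11.0) = 15.3694 m/s = 50.42 ft/s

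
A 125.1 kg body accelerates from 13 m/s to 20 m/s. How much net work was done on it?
W = ΔKE = ½m(v₂² − v₁²) = ½(125.1)(20² − 13²) = 14449.05 J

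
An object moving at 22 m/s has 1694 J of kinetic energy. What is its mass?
m = 2·KE/v² = 2·1694/(22)² = 7.0 kg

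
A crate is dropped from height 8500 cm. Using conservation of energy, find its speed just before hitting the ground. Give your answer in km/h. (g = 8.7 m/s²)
Convert to SI: h = 85.0 m
mgh = ½mv² ⇒ v = √(2gh) = √(2·8.7·85.0) = 38.4578 m/s = 138.4 km/h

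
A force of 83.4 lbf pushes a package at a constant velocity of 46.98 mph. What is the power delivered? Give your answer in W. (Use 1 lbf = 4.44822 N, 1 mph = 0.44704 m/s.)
Convert to SI: F = 370.982 N, v = 21.0019 m/s
P = Fv = (370.982)(21.0019) = 7791 W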